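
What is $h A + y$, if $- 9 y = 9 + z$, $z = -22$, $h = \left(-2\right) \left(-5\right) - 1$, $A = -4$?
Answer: $- \frac{311}{9} \approx -34.556$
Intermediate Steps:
$h = 9$ ($h = 10 - 1 = 9$)
$y = \frac{13}{9}$ ($y = - \frac{9 - 22}{9} = \left(- \frac{1}{9}\right) \left(-13\right) = \frac{13}{9} \approx 1.4444$)
$h A + y = 9 \left(-4\right) + \frac{13}{9} = -36 + \frac{13}{9} = - \frac{311}{9}$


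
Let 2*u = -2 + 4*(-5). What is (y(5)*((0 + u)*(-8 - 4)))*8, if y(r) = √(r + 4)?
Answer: 3168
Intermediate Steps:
u = -11 (u = (-2 + 4*(-5))/2 = (-2 - 20)/2 = (½)*(-22) = -11)
y(r) = √(4 + r)
(y(5)*((0 + u)*(-8 - 4)))*8 = (√(4 + 5)*((0 - 11)*(-8 - 4)))*8 = (√9*(-11*(-12)))*8 = (3*132)*8 = 396*8 = 3168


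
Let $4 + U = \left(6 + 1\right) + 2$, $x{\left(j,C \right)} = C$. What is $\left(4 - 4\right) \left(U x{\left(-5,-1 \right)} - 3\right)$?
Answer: $0$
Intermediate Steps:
$U = 5$ ($U = -4 + \left(\left(6 + 1\right) + 2\right) = -4 + \left(7 + 2\right) = -4 + 9 = 5$)
$\left(4 - 4\right) \left(U x{\left(-5,-1 \right)} - 3\right) = \left(4 - 4\right) \left(5 \left(-1\right) - 3\right) = \left(4 - 4\right) \left(-5 - 3\right) = 0 \left(-8\right) = 0$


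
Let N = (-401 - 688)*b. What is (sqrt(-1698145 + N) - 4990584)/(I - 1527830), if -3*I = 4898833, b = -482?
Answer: 14971752/9482323 - 3*I*sqrt(1173247)/9482323 ≈ 1.5789 - 0.00034269*I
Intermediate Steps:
I = -4898833/3 (I = -1/3*4898833 = -4898833/3 ≈ -1.6329e+6)
N = 524898 (N = (-401 - 688)*(-482) = -1089*(-482) = 524898)
(sqrt(-1698145 + N) - 4990584)/(I - 1527830) = (sqrt(-1698145 + 524898) - 4990584)/(-4898833/3 - 1527830) = (sqrt(-1173247) - 4990584)/(-9482323/3) = (I*sqrt(1173247) - 4990584)*(-3/9482323) = (-4990584 + I*sqrt(1173247))*(-3/9482323) = 14971752/9482323 - 3*I*sqrt(1173247)/9482323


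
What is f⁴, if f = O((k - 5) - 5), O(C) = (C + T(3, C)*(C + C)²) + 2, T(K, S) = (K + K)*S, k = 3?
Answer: 4603374036652561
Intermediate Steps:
T(K, S) = 2*K*S (T(K, S) = (2*K)*S = 2*K*S)
O(C) = 2 + C + 24*C³ (O(C) = (C + (2*3*C)*(C + C)²) + 2 = (C + (6*C)*(2*C)²) + 2 = (C + (6*C)*(4*C²)) + 2 = (C + 24*C³) + 2 = 2 + C + 24*C³)
f = -8237 (f = 2 + ((3 - 5) - 5) + 24*((3 - 5) - 5)³ = 2 + (-2 - 5) + 24*(-2 - 5)³ = 2 - 7 + 24*(-7)³ = 2 - 7 + 24*(-343) = 2 - 7 - 8232 = -8237)
f⁴ = (-8237)⁴ = 4603374036652561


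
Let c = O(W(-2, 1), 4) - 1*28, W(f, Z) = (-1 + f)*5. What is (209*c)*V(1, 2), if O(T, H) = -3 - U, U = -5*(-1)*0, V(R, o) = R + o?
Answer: -19437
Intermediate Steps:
W(f, Z) = -5 + 5*f
U = 0 (U = 5*0 = 0)
O(T, H) = -3 (O(T, H) = -3 - 1*0 = -3 + 0 = -3)
c = -31 (c = -3 - 1*28 = -3 - 28 = -31)
(209*c)*V(1, 2) = (209*(-31))*(1 + 2) = -6479*3 = -19437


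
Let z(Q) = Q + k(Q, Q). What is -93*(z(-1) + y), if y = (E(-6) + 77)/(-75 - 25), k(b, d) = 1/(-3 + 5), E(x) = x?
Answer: 11253/100 ≈ 112.53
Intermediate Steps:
k(b, d) = ½ (k(b, d) = 1/2 = ½)
y = -71/100 (y = (-6 + 77)/(-75 - 25) = 71/(-100) = 71*(-1/100) = -71/100 ≈ -0.71000)
z(Q) = ½ + Q (z(Q) = Q + ½ = ½ + Q)
-93*(z(-1) + y) = -93*((½ - 1) - 71/100) = -93*(-½ - 71/100) = -93*(-121/100) = 11253/100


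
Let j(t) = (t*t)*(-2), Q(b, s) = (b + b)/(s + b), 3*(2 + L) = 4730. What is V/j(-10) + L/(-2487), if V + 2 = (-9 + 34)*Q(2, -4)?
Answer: -139207/373050 ≈ -0.37316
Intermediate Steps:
L = 4724/3 (L = -2 + (⅓)*4730 = -2 + 4730/3 = 4724/3 ≈ 1574.7)
Q(b, s) = 2*b/(b + s) (Q(b, s) = (2*b)/(b + s) = 2*b/(b + s))
j(t) = -2*t² (j(t) = t²*(-2) = -2*t²)
V = -52 (V = -2 + (-9 + 34)*(2*2/(2 - 4)) = -2 + 25*(2*2/(-2)) = -2 + 25*(2*2*(-½)) = -2 + 25*(-2) = -2 - 50 = -52)
V/j(-10) + L/(-2487) = -52/((-2*(-10)²)) + (4724/3)/(-2487) = -52/((-2*100)) + (4724/3)*(-1/2487) = -52/(-200) - 4724/7461 = -52*(-1/200) - 4724/7461 = 13/50 - 4724/7461 = -139207/373050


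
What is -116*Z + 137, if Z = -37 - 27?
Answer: 7561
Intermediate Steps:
Z = -64
-116*Z + 137 = -116*(-64) + 137 = 7424 + 137 = 7561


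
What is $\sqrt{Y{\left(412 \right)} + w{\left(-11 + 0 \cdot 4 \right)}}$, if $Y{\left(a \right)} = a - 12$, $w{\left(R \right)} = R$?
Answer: $\sqrt{389} \approx 19.723$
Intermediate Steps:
$Y{\left(a \right)} = -12 + a$ ($Y{\left(a \right)} = a - 12 = -12 + a$)
$\sqrt{Y{\left(412 \right)} + w{\left(-11 + 0 \cdot 4 \right)}} = \sqrt{\left(-12 + 412\right) + \left(-11 + 0 \cdot 4\right)} = \sqrt{400 + \left(-11 + 0\right)} = \sqrt{400 - 11} = \sqrt{389}$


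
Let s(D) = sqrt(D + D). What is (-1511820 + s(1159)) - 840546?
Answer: -2352366 + sqrt(2318) ≈ -2.3523e+6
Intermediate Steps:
s(D) = sqrt(2)*sqrt(D) (s(D) = sqrt(2*D) = sqrt(2)*sqrt(D))
(-1511820 + s(1159)) - 840546 = (-1511820 + sqrt(2)*sqrt(1159)) - 840546 = (-1511820 + sqrt(2318)) - 840546 = -2352366 + sqrt(2318)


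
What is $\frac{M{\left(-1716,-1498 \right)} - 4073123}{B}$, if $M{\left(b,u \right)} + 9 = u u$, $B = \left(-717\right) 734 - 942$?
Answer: $\frac{457282}{131805} \approx 3.4694$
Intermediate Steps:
$B = -527220$ ($B = -526278 - 942 = -527220$)
$M{\left(b,u \right)} = -9 + u^{2}$ ($M{\left(b,u \right)} = -9 + u u = -9 + u^{2}$)
$\frac{M{\left(-1716,-1498 \right)} - 4073123}{B} = \frac{\left(-9 + \left(-1498\right)^{2}\right) - 4073123}{-527220} = \left(\left(-9 + 2244004\right) - 4073123\right) \left(- \frac{1}{527220}\right) = \left(2243995 - 4073123\right) \left(- \frac{1}{527220}\right) = \left(-1829128\right) \left(- \frac{1}{527220}\right) = \frac{457282}{131805}$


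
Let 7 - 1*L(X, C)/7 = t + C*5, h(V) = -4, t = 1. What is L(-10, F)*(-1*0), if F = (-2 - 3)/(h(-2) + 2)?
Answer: 0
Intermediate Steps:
F = 5/2 (F = (-2 - 3)/(-4 + 2) = -5/(-2) = -5*(-½) = 5/2 ≈ 2.5000)
L(X, C) = 42 - 35*C (L(X, C) = 49 - 7*(1 + C*5) = 49 - 7*(1 + 5*C) = 49 + (-7 - 35*C) = 42 - 35*C)
L(-10, F)*(-1*0) = (42 - 35*5/2)*(-1*0) = (42 - 175/2)*0 = -91/2*0 = 0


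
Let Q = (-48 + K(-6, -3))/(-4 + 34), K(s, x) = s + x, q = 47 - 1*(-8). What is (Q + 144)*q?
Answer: 15631/2 ≈ 7815.5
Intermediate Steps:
q = 55 (q = 47 + 8 = 55)
Q = -19/10 (Q = (-48 + (-6 - 3))/(-4 + 34) = (-48 - 9)/30 = -57*1/30 = -19/10 ≈ -1.9000)
(Q + 144)*q = (-19/10 + 144)*55 = (1421/10)*55 = 15631/2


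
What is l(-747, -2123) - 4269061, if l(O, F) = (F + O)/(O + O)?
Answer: -3188987132/747 ≈ -4.2691e+6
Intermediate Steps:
l(O, F) = (F + O)/(2*O) (l(O, F) = (F + O)/((2*O)) = (F + O)*(1/(2*O)) = (F + O)/(2*O))
l(-747, -2123) - 4269061 = (½)*(-2123 - 747)/(-747) - 4269061 = (½)*(-1/747)*(-2870) - 4269061 = 1435/747 - 4269061 = -3188987132/747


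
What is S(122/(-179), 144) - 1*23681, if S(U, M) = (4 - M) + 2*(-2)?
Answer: -23825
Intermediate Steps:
S(U, M) = -M (S(U, M) = (4 - M) - 4 = -M)
S(122/(-179), 144) - 1*23681 = -1*144 - 1*23681 = -144 - 23681 = -23825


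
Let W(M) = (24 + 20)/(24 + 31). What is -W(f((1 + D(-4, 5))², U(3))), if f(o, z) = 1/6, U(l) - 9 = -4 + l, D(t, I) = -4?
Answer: -⅘ ≈ -0.80000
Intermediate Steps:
U(l) = 5 + l (U(l) = 9 + (-4 + l) = 5 + l)
f(o, z) = ⅙
W(M) = ⅘ (W(M) = 44/55 = 44*(1/55) = ⅘)
-W(f((1 + D(-4, 5))², U(3))) = -1*⅘ = -⅘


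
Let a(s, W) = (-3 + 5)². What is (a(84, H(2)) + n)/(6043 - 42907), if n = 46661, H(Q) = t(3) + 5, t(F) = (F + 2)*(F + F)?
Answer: -5185/4096 ≈ -1.2659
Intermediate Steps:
t(F) = 2*F*(2 + F) (t(F) = (2 + F)*(2*F) = 2*F*(2 + F))
H(Q) = 35 (H(Q) = 2*3*(2 + 3) + 5 = 2*3*5 + 5 = 30 + 5 = 35)
a(s, W) = 4 (a(s, W) = 2² = 4)
(a(84, H(2)) + n)/(6043 - 42907) = (4 + 46661)/(6043 - 42907) = 46665/(-36864) = 46665*(-1/36864) = -5185/4096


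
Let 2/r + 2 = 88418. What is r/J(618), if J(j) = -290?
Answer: -1/12820320 ≈ -7.8001e-8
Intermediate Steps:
r = 1/44208 (r = 2/(-2 + 88418) = 2/88416 = 2*(1/88416) = 1/44208 ≈ 2.2620e-5)
r/J(618) = (1/44208)/(-290) = (1/44208)*(-1/290) = -1/12820320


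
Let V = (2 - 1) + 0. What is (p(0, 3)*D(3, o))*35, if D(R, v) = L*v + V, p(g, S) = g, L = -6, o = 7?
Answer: 0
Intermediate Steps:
V = 1 (V = 1 + 0 = 1)
D(R, v) = 1 - 6*v (D(R, v) = -6*v + 1 = 1 - 6*v)
(p(0, 3)*D(3, o))*35 = (0*(1 - 6*7))*35 = (0*(1 - 42))*35 = (0*(-41))*35 = 0*35 = 0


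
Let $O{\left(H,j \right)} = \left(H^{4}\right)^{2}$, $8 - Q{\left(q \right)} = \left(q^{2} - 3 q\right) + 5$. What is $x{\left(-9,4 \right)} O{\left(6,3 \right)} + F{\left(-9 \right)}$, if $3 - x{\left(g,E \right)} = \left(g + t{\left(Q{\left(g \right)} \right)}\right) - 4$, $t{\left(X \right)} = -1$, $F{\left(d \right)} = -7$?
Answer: $28553465$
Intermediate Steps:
$Q{\left(q \right)} = 3 - q^{2} + 3 q$ ($Q{\left(q \right)} = 8 - \left(\left(q^{2} - 3 q\right) + 5\right) = 8 - \left(5 + q^{2} - 3 q\right) = 3 - q^{2} + 3 q$)
$O{\left(H,j \right)} = H^{8}$
$x{\left(g,E \right)} = 8 - g$ ($x{\left(g,E \right)} = 3 - \left(\left(g - 1\right) - 4\right) = 3 - \left(\left(-1 + g\right) - 4\right) = 3 - \left(-5 + g\right) = 8 - g$)
$x{\left(-9,4 \right)} O{\left(6,3 \right)} + F{\left(-9 \right)} = \left(8 - -9\right) 6^{8} - 7 = \left(8 + 9\right) 1679616 - 7 = 17 \cdot 1679616 - 7 = 28553472 - 7 = 28553465$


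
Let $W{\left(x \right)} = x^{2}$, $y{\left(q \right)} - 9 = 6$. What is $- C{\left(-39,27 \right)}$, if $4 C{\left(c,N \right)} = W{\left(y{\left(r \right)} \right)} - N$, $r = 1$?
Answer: $- \frac{99}{2} \approx -49.5$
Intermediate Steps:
$y{\left(q \right)} = 15$ ($y{\left(q \right)} = 9 + 6 = 15$)
$C{\left(c,N \right)} = \frac{225}{4} - \frac{N}{4}$ ($C{\left(c,N \right)} = \frac{15^{2} - N}{4} = \frac{225 - N}{4} = \frac{225}{4} - \frac{N}{4}$)
$- C{\left(-39,27 \right)} = - (\frac{225}{4} - \frac{27}{4}) = \left(-1\right) \frac{99}{2} = - \frac{99}{2}$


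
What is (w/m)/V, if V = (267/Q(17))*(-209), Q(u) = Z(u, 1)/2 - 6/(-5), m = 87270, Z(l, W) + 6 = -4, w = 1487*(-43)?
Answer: -63941/1281559950 ≈ -4.9893e-5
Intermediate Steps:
w = -63941
Z(l, W) = -10 (Z(l, W) = -6 - 4 = -10)
Q(u) = -19/5 (Q(u) = -10/2 - 6/(-5) = -10*½ - 6*(-⅕) = -5 + 6/5 = -19/5)
V = 14685 (V = (267/(-19/5))*(-209) = (267*(-5/19))*(-209) = -1335/19*(-209) = 14685)
(w/m)/V = -63941/87270/14685 = -63941*1/87270*(1/14685) = -63941/87270*1/14685 = -63941/1281559950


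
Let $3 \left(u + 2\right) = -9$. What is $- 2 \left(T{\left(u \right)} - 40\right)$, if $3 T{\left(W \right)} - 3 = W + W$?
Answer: $\frac{254}{3} \approx 84.667$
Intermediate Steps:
$u = -5$ ($u = -2 + \frac{1}{3} \left(-9\right) = -2 - 3 = -5$)
$T{\left(W \right)} = 1 + \frac{2 W}{3}$ ($T{\left(W \right)} = 1 + \frac{W + W}{3} = 1 + \frac{2 W}{3}$)
$- 2 \left(T{\left(u \right)} - 40\right) = - 2 \left(\left(1 + \frac{2}{3} \left(-5\right)\right) - 40\right) = - 2 \left(\left(1 - \frac{10}{3}\right) - 40\right) = - 2 \left(- \frac{7}{3} - 40\right) = \left(-2\right) \left(- \frac{127}{3}\right) = \frac{254}{3}$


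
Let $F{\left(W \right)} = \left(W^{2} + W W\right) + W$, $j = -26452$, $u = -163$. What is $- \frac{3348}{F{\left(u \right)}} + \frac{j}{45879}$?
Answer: $- \frac{1554897592}{2430440025} \approx -0.63976$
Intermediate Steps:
$F{\left(W \right)} = W + 2 W^{2}$ ($F{\left(W \right)} = \left(W^{2} + W^{2}\right) + W = 2 W^{2} + W = W + 2 W^{2}$)
$- \frac{3348}{F{\left(u \right)}} + \frac{j}{45879} = - \frac{3348}{\left(-163\right) \left(1 + 2 \left(-163\right)\right)} - \frac{26452}{45879} = - \frac{3348}{\left(-163\right) \left(1 - 326\right)} - \frac{26452}{45879} = - \frac{3348}{\left(-163\right) \left(-325\right)} - \frac{26452}{45879} = - \frac{3348}{52975} - \frac{26452}{45879} = - \frac{1554897592}{2430440025}$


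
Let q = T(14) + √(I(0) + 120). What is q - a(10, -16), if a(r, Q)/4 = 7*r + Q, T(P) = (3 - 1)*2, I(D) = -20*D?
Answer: -212 + 2*√30 ≈ -201.05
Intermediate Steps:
I(D) = -20*D
T(P) = 4 (T(P) = 2*2 = 4)
a(r, Q) = 4*Q + 28*r (a(r, Q) = 4*(7*r + Q) = 4*(Q + 7*r) = 4*Q + 28*r)
q = 4 + 2*√30 (q = 4 + √(-20*0 + 120) = 4 + √(0 + 120) = 4 + √120 = 4 + 2*√30 ≈ 14.954)
q - a(10, -16) = (4 + 2*√30) - (4*(-16) + 28*10) = (4 + 2*√30) - (-64 + 280) = (4 + 2*√30) - 1*216 = (4 + 2*√30) - 216 = -212 + 2*√30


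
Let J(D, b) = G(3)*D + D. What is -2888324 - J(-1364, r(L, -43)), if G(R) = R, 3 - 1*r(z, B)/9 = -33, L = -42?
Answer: -2882868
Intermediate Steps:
r(z, B) = 324 (r(z, B) = 27 - 9*(-33) = 27 + 297 = 324)
J(D, b) = 4*D (J(D, b) = 3*D + D = 4*D)
-2888324 - J(-1364, r(L, -43)) = -2888324 - 4*(-1364) = -2888324 - 1*(-5456) = -2888324 + 5456 = -2882868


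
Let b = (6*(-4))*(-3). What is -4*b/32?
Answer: -9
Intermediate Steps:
b = 72 (b = -24*(-3) = 72)
-4*b/32 = -4*72/32 = -288*1/32 = -9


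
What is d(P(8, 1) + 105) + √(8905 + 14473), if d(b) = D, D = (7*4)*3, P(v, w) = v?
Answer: 84 + √23378 ≈ 236.90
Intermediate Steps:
D = 84 (D = 28*3 = 84)
d(b) = 84
d(P(8, 1) + 105) + √(8905 + 14473) = 84 + √(8905 + 14473) = 84 + √23378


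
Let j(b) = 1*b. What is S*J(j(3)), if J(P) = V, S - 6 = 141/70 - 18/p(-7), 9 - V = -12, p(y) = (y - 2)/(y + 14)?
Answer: 4623/10 ≈ 462.30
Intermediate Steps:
p(y) = (-2 + y)/(14 + y)
j(b) = b
V = 21 (V = 9 - 1*(-12) = 9 + 12 = 21)
S = 1541/70 (S = 6 + (141/70 - 18*(14 - 7)/(-2 - 7)) = 6 + (141*(1/70) - 18/(-9/7)) = 6 + (141/70 - 18/((⅐)*(-9))) = 6 + (141/70 - 18/(-9/7)) = 6 + (141/70 - 18*(-7/9)) = 6 + (141/70 + 14) = 6 + 1121/70 = 1541/70 ≈ 22.014)
J(P) = 21
S*J(j(3)) = (1541/70)*21 = 4623/10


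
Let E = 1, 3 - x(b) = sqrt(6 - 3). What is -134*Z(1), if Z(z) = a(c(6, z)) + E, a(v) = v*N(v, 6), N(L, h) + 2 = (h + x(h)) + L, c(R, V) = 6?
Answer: -10586 + 804*sqrt(3) ≈ -9193.4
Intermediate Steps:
x(b) = 3 - sqrt(3) (x(b) = 3 - sqrt(6 - 3) = 3 - sqrt(3))
N(L, h) = 1 + L + h - sqrt(3) (N(L, h) = -2 + ((h + (3 - sqrt(3))) + L) = -2 + ((3 + h - sqrt(3)) + L) = -2 + (3 + L + h - sqrt(3)) = 1 + L + h - sqrt(3))
a(v) = v*(7 + v - sqrt(3)) (a(v) = v*(1 + v + 6 - sqrt(3)) = v*(7 + v - sqrt(3)))
Z(z) = 79 - 6*sqrt(3) (Z(z) = 6*(7 + 6 - sqrt(3)) + 1 = 6*(13 - sqrt(3)) + 1 = (78 - 6*sqrt(3)) + 1 = 79 - 6*sqrt(3))
-134*Z(1) = -134*(79 - 6*sqrt(3)) = -10586 + 804*sqrt(3)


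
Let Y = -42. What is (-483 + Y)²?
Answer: 275625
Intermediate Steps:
(-483 + Y)² = (-483 - 42)² = (-525)² = 275625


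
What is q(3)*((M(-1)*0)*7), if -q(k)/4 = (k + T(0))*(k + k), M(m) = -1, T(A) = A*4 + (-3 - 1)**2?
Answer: 0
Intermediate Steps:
T(A) = 16 + 4*A (T(A) = 4*A + (-4)**2 = 4*A + 16 = 16 + 4*A)
q(k) = -8*k*(16 + k) (q(k) = -4*(k + (16 + 4*0))*(k + k) = -4*(k + (16 + 0))*2*k = -4*(k + 16)*2*k = -4*(16 + k)*2*k = -8*k*(16 + k))
q(3)*((M(-1)*0)*7) = (-8*3*(16 + 3))*(-1*0*7) = (-8*3*19)*(0*7) = -456*0 = 0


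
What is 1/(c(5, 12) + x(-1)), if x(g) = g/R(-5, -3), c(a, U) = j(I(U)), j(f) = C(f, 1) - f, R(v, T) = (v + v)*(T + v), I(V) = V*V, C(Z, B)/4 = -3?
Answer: -80/12481 ≈ -0.0064097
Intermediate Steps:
C(Z, B) = -12 (C(Z, B) = 4*(-3) = -12)
I(V) = V²
R(v, T) = 2*v*(T + v) (R(v, T) = (2*v)*(T + v) = 2*v*(T + v))
j(f) = -12 - f
c(a, U) = -12 - U²
x(g) = g/80 (x(g) = g/((2*(-5)*(-3 - 5))) = g/((2*(-5)*(-8))) = g/80)
1/(c(5, 12) + x(-1)) = 1/((-12 - 1*12²) + (1/80)*(-1)) = 1/((-12 - 1*144) - 1/80) = 1/((-12 - 144) - 1/80) = 1/(-156 - 1/80) = 1/(-12481/80) = -80/12481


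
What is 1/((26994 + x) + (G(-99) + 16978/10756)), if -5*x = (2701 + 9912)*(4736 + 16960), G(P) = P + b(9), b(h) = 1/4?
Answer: -53780/2941950614453 ≈ -1.8280e-8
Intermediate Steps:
b(h) = ¼ (b(h) = 1*(¼) = ¼)
G(P) = ¼ + P (G(P) = P + ¼ = ¼ + P)
x = -273651648/5 (x = -(2701 + 9912)*(4736 + 16960)/5 = -12613*21696/5 = -⅕*273651648 = -273651648/5 ≈ -5.4730e+7)
1/((26994 + x) + (G(-99) + 16978/10756)) = 1/((26994 - 273651648/5) + ((¼ - 99) + 16978/10756)) = 1/(-273516678/5 + (-395/4 + 16978*(1/10756))) = 1/(-273516678/5 + (-395/4 + 8489/5378)) = 1/(-273516678/5 - 1045177/10756) = 1/(-2941950614453/53780) = -53780/2941950614453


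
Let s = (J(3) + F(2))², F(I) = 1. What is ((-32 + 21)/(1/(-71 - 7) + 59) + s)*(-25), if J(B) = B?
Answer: -1818950/4601 ≈ -395.34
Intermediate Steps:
s = 16 (s = (3 + 1)² = 4² = 16)
((-32 + 21)/(1/(-71 - 7) + 59) + s)*(-25) = ((-32 + 21)/(1/(-71 - 7) + 59) + 16)*(-25) = (-11/(1/(-78) + 59) + 16)*(-25) = (-11/(-1/78 + 59) + 16)*(-25) = (-11/4601/78 + 16)*(-25) = (-11*78/4601 + 16)*(-25) = (-858/4601 + 16)*(-25) = (72758/4601)*(-25) = -1818950/4601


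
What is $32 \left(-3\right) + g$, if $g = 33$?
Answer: $-63$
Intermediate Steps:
$32 \left(-3\right) + g = 32 \left(-3\right) + 33 = -96 + 33 = -63$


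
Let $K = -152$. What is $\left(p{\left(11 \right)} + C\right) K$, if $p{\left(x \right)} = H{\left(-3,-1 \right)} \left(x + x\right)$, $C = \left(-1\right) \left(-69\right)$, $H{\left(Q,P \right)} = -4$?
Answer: $2888$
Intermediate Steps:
$C = 69$
$p{\left(x \right)} = - 8 x$ ($p{\left(x \right)} = - 4 \left(x + x\right) = - 4 \cdot 2 x = - 8 x$)
$\left(p{\left(11 \right)} + C\right) K = \left(\left(-8\right) 11 + 69\right) \left(-152\right) = \left(-88 + 69\right) \left(-152\right) = \left(-19\right) \left(-152\right) = 2888$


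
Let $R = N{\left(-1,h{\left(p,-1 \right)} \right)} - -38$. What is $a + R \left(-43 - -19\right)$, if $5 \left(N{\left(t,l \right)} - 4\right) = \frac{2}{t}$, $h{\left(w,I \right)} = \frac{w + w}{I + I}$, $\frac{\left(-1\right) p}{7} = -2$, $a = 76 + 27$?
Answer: $- \frac{4477}{5} \approx -895.4$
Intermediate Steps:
$a = 103$
$p = 14$ ($p = \left(-7\right) \left(-2\right) = 14$)
$h{\left(w,I \right)} = \frac{w}{I}$ ($h{\left(w,I \right)} = \frac{2 w}{2 I} = 2 w \frac{1}{2 I} = \frac{w}{I}$)
$N{\left(t,l \right)} = 4 + \frac{2}{5 t}$ ($N{\left(t,l \right)} = 4 + \frac{2 \frac{1}{t}}{5} = 4 + \frac{2}{5 t}$)
$R = \frac{208}{5}$ ($R = \left(4 + \frac{2}{5 \left(-1\right)}\right) - -38 = \left(4 + \frac{2}{5} \left(-1\right)\right) + 38 = \left(4 - \frac{2}{5}\right) + 38 = \frac{18}{5} + 38 = \frac{208}{5} \approx 41.6$)
$a + R \left(-43 - -19\right) = 103 + \frac{208 \left(-43 - -19\right)}{5} = 103 + \frac{208 \left(-43 + 19\right)}{5} = 103 + \frac{208}{5} \left(-24\right) = 103 - \frac{4992}{5} = - \frac{4477}{5}$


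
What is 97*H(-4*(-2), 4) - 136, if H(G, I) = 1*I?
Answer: 252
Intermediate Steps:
H(G, I) = I
97*H(-4*(-2), 4) - 136 = 97*4 - 136 = 388 - 136 = 252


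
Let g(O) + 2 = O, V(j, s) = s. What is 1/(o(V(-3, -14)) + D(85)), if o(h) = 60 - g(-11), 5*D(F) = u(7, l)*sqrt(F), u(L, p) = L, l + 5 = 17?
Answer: 365/25812 - 7*sqrt(85)/25812 ≈ 0.011640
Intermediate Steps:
l = 12 (l = -5 + 17 = 12)
g(O) = -2 + O
D(F) = 7*sqrt(F)/5 (D(F) = (7*sqrt(F))/5 = 7*sqrt(F)/5)
o(h) = 73 (o(h) = 60 - (-2 - 11) = 60 - 1*(-13) = 60 + 13 = 73)
1/(o(V(-3, -14)) + D(85)) = 1/(73 + 7*sqrt(85)/5)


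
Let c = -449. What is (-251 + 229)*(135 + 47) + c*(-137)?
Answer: 57509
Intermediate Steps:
(-251 + 229)*(135 + 47) + c*(-137) = (-251 + 229)*(135 + 47) - 449*(-137) = -22*182 + 61513 = -4004 + 61513 = 57509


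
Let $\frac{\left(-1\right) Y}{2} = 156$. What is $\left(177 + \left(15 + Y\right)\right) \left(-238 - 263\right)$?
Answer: $60120$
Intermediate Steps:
$Y = -312$ ($Y = \left(-2\right) 156 = -312$)
$\left(177 + \left(15 + Y\right)\right) \left(-238 - 263\right) = \left(177 + \left(15 - 312\right)\right) \left(-238 - 263\right) = \left(177 - 297\right) \left(-238 - 263\right) = - 120 \left(-238 - 263\right) = \left(-120\right) \left(-501\right) = 60120$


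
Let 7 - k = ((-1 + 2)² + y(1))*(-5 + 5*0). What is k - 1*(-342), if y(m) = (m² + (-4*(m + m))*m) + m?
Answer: 324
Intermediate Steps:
y(m) = m - 7*m² (y(m) = (m² + (-8*m)*m) + m = (m² - 8*m²) + m = -7*m² + m = m - 7*m²)
k = -18 (k = 7 - ((-1 + 2)² + 1*(1 - 7*1))*(-5 + 5*0) = 7 - (1² + 1*(1 - 7))*(-5 + 0) = 7 - (1 + 1*(-6))*(-5) = 7 - (1 - 6)*(-5) = 7 - (-5)*(-5) = 7 - 1*25 = 7 - 25 = -18)
k - 1*(-342) = -18 - 1*(-342) = -18 + 342 = 324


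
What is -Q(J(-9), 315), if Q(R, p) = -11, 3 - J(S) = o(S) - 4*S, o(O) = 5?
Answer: 11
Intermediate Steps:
J(S) = -2 + 4*S (J(S) = 3 - (5 - 4*S) = 3 + (-5 + 4*S) = -2 + 4*S)
-Q(J(-9), 315) = -1*(-11) = 11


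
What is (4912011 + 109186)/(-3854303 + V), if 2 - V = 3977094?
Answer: -5021197/7831395 ≈ -0.64116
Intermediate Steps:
V = -3977092 (V = 2 - 1*3977094 = 2 - 3977094 = -3977092)
(4912011 + 109186)/(-3854303 + V) = (4912011 + 109186)/(-3854303 - 3977092) = 5021197/(-7831395) = 5021197*(-1/7831395) = -5021197/7831395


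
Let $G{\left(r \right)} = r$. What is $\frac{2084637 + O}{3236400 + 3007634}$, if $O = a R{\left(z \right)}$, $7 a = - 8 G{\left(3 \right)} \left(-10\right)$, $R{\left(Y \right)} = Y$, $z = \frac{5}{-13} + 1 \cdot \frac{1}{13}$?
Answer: $\frac{189701007}{568207094} \approx 0.33386$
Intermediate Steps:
$z = - \frac{4}{13}$ ($z = 5 \left(- \frac{1}{13}\right) + 1 \cdot \frac{1}{13} = - \frac{5}{13} + \frac{1}{13} = - \frac{4}{13} \approx -0.30769$)
$a = \frac{240}{7}$ ($a = \frac{\left(-8\right) 3 \left(-10\right)}{7} = \frac{\left(-24\right) \left(-10\right)}{7} = \frac{1}{7} \cdot 240 = \frac{240}{7} \approx 34.286$)
$O = - \frac{960}{91}$ ($O = \frac{240}{7} \left(- \frac{4}{13}\right) = - \frac{960}{91} \approx -10.549$)
$\frac{2084637 + O}{3236400 + 3007634} = \frac{2084637 - \frac{960}{91}}{3236400 + 3007634} = \frac{189701007}{91 \cdot 6244034} = \frac{189701007}{91} \cdot \frac{1}{6244034} = \frac{189701007}{568207094}$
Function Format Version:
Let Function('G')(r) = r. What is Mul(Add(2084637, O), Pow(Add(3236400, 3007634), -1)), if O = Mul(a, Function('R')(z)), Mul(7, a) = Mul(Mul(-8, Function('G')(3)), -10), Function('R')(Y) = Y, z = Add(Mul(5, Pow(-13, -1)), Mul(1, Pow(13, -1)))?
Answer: Rational(189701007, 568207094) ≈ 0.33386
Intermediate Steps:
z = Rational(-4, 13) (z = Add(Mul(5, Rational(-1, 13)), Mul(1, Rational(1, 13))) = Add(Rational(-5, 13), Rational(1, 13)) = Rational(-4, 13) ≈ -0.30769)
a = Rational(240, 7) (a = Mul(Rational(1, 7), Mul(Mul(-8, 3), -10)) = Mul(Rational(1, 7), Mul(-24, -10)) = Mul(Rational(1, 7), 240) = Rational(240, 7) ≈ 34.286)
O = Rational(-960, 91) (O = Mul(Rational(240, 7), Rational(-4, 13)) = Rational(-960, 91) ≈ -10.549)
Mul(Add(2084637, O), Pow(Add(3236400, 3007634), -1)) = Mul(Add(2084637, Rational(-960, 91)), Pow(Add(3236400, 3007634), -1)) = Mul(Rational(189701007, 91), Pow(6244034, -1)) = Mul(Rational(189701007, 91), Rational(1, 6244034)) = Rational(189701007, 568207094)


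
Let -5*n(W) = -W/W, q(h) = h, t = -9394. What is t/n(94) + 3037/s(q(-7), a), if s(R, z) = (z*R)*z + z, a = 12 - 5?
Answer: -15784957/336 ≈ -46979.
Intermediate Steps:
a = 7
s(R, z) = z + R*z² (s(R, z) = (R*z)*z + z = R*z² + z = z + R*z²)
n(W) = ⅕ (n(W) = -(-1)*W/W/5 = -(-1)/5 = -⅕*(-1) = ⅕)
t/n(94) + 3037/s(q(-7), a) = -9394/⅕ + 3037/((7*(1 - 7*7))) = -9394*5 + 3037/((7*(1 - 49))) = -46970 + 3037/((7*(-48))) = -46970 + 3037/(-336) = -46970 + 3037*(-1/336) = -46970 - 3037/336 = -15784957/336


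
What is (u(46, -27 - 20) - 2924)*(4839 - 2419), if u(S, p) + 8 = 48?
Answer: -6979280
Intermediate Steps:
u(S, p) = 40 (u(S, p) = -8 + 48 = 40)
(u(46, -27 - 20) - 2924)*(4839 - 2419) = (40 - 2924)*(4839 - 2419) = -2884*2420 = -6979280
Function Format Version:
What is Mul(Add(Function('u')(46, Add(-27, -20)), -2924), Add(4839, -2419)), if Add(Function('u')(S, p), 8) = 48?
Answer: -6979280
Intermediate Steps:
Function('u')(S, p) = 40 (Function('u')(S, p) = Add(-8, 48) = 40)
Mul(Add(Function('u')(46, Add(-27, -20)), -2924), Add(4839, -2419)) = Mul(Add(40, -2924), Add(4839, -2419)) = Mul(-2884, 2420) = -6979280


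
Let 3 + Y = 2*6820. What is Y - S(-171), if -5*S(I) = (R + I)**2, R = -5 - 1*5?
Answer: 100946/5 ≈ 20189.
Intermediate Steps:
Y = 13637 (Y = -3 + 2*6820 = -3 + 13640 = 13637)
R = -10 (R = -5 - 5 = -10)
S(I) = -(-10 + I)**2/5
Y - S(-171) = 13637 - (-1)*(-10 - 171)**2/5 = 13637 - (-1)*(-181)**2/5 = 13637 - (-1)*32761/5 = 13637 - 1*(-32761/5) = 13637 + 32761/5 = 100946/5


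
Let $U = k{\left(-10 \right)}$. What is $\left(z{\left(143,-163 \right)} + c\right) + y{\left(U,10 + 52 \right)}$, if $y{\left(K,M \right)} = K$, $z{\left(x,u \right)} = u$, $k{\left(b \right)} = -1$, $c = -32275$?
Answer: $-32439$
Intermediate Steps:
$U = -1$
$\left(z{\left(143,-163 \right)} + c\right) + y{\left(U,10 + 52 \right)} = \left(-163 - 32275\right) - 1 = -32438 - 1 = -32439$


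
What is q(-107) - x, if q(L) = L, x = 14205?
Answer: -14312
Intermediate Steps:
q(-107) - x = -107 - 1*14205 = -107 - 14205 = -14312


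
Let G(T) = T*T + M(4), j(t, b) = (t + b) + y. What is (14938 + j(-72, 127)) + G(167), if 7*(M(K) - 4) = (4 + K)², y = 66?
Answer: 300728/7 ≈ 42961.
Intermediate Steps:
M(K) = 4 + (4 + K)²/7
j(t, b) = 66 + b + t (j(t, b) = (t + b) + 66 = (b + t) + 66 = 66 + b + t)
G(T) = 92/7 + T² (G(T) = T*T + (4 + (4 + 4)²/7) = T² + (4 + (⅐)*8²) = T² + (4 + (⅐)*64) = T² + (4 + 64/7) = T² + 92/7 = 92/7 + T²)
(14938 + j(-72, 127)) + G(167) = (14938 + (66 + 127 - 72)) + (92/7 + 167²) = (14938 + 121) + (92/7 + 27889) = 15059 + 195315/7 = 300728/7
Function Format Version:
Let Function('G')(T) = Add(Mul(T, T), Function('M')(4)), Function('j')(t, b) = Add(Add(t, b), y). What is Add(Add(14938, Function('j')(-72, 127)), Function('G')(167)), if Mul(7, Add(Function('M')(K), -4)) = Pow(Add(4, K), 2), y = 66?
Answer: Rational(300728, 7) ≈ 42961.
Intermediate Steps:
Function('M')(K) = Add(4, Mul(Rational(1, 7), Pow(Add(4, K), 2)))
Function('j')(t, b) = Add(66, b, t) (Function('j')(t, b) = Add(Add(t, b), 66) = Add(Add(b, t), 66) = Add(66, b, t))
Function('G')(T) = Add(Rational(92, 7), Pow(T, 2)) (Function('G')(T) = Add(Mul(T, T), Add(4, Mul(Rational(1, 7), Pow(Add(4, 4), 2)))) = Add(Pow(T, 2), Add(4, Mul(Rational(1, 7), Pow(8, 2)))) = Add(Pow(T, 2), Add(4, Mul(Rational(1, 7), 64))) = Add(Pow(T, 2), Add(4, Rational(64, 7))) = Add(Pow(T, 2), Rational(92, 7)) = Add(Rational(92, 7), Pow(T, 2)))
Add(Add(14938, Function('j')(-72, 127)), Function('G')(167)) = Add(Add(14938, Add(66, 127, -72)), Add(Rational(92, 7), Pow(167, 2))) = Add(Add(14938, 121), Add(Rational(92, 7), 27889)) = Add(15059, Rational(195315, 7)) = Rational(300728, 7)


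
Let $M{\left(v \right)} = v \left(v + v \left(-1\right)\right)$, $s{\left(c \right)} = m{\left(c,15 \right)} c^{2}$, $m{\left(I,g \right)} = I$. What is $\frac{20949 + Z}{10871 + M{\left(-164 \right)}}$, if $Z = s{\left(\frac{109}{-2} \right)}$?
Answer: $- \frac{1127437}{86968} \approx -12.964$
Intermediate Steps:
$s{\left(c \right)} = c^{3}$ ($s{\left(c \right)} = c c^{2} = c^{3}$)
$Z = - \frac{1295029}{8}$ ($Z = \left(\frac{109}{-2}\right)^{3} = \left(109 \left(- \frac{1}{2}\right)\right)^{3} = \left(- \frac{109}{2}\right)^{3} = - \frac{1295029}{8} \approx -1.6188 \cdot 10^{5}$)
$M{\left(v \right)} = 0$ ($M{\left(v \right)} = v \left(v - v\right) = v 0 = 0$)
$\frac{20949 + Z}{10871 + M{\left(-164 \right)}} = \frac{20949 - \frac{1295029}{8}}{10871 + 0} = - \frac{1127437}{8 \cdot 10871} = \left(- \frac{1127437}{8}\right) \frac{1}{10871} = - \frac{1127437}{86968}$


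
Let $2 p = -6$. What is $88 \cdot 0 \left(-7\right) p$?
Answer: $0$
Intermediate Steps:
$p = -3$ ($p = \frac{1}{2} \left(-6\right) = -3$)
$88 \cdot 0 \left(-7\right) p = 88 \cdot 0 \left(-7\right) \left(-3\right) = 88 \cdot 0 \left(-3\right) = 0 \left(-3\right) = 0$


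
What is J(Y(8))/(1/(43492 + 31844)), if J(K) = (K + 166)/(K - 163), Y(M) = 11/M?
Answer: -33624968/431 ≈ -78016.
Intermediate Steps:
J(K) = (166 + K)/(-163 + K)
J(Y(8))/(1/(43492 + 31844)) = ((166 + 11/8)/(-163 + 11/8))/(1/(43492 + 31844)) = ((166 + 11*(1/8))/(-163 + 11*(1/8)))/(1/75336) = ((166 + 11/8)/(-163 + 11/8))/(1/75336) = ((1339/8)/(-1293/8))*75336 = -8/1293*1339/8*75336 = -1339/1293*75336 = -33624968/431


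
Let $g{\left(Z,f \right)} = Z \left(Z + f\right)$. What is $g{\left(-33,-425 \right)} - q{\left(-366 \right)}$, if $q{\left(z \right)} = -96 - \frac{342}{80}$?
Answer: $\frac{608571}{40} \approx 15214.0$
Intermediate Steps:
$q{\left(z \right)} = - \frac{4011}{40}$ ($q{\left(z \right)} = -96 - \frac{171}{40} = - \frac{4011}{40}$)
$g{\left(-33,-425 \right)} - q{\left(-366 \right)} = - 33 \left(-33 - 425\right) - - \frac{4011}{40} = \left(-33\right) \left(-458\right) + \frac{4011}{40} = 15114 + \frac{4011}{40} = \frac{608571}{40}$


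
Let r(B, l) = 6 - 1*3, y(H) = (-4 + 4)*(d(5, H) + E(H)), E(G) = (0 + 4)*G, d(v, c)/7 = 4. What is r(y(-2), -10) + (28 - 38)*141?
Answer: -1407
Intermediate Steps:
d(v, c) = 28 (d(v, c) = 7*4 = 28)
E(G) = 4*G
y(H) = 0 (y(H) = (-4 + 4)*(28 + 4*H) = 0*(28 + 4*H) = 0)
r(B, l) = 3 (r(B, l) = 6 - 3 = 3)
r(y(-2), -10) + (28 - 38)*141 = 3 + (28 - 38)*141 = 3 - 10*141 = 3 - 1410 = -1407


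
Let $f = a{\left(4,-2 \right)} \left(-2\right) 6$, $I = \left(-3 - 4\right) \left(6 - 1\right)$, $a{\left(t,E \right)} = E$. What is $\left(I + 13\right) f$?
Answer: $-528$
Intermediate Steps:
$I = -35$ ($I = \left(-7\right) 5 = -35$)
$f = 24$ ($f = \left(-2\right) \left(-2\right) 6 = 4 \cdot 6 = 24$)
$\left(I + 13\right) f = \left(-35 + 13\right) 24 = \left(-22\right) 24 = -528$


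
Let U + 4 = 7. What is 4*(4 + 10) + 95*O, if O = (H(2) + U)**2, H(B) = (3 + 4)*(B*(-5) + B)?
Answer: 266911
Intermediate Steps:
U = 3 (U = -4 + 7 = 3)
H(B) = -28*B (H(B) = 7*(-5*B + B) = 7*(-4*B) = -28*B)
O = 2809 (O = (-28*2 + 3)**2 = (-56 + 3)**2 = (-53)**2 = 2809)
4*(4 + 10) + 95*O = 4*(4 + 10) + 95*2809 = 4*14 + 266855 = 56 + 266855 = 266911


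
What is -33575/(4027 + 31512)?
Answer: -33575/35539 ≈ -0.94474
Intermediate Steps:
-33575/(4027 + 31512) = -33575/35539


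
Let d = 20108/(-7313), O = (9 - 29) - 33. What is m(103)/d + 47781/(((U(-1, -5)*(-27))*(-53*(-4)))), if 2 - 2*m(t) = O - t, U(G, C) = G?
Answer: -32585125/1598586 ≈ -20.384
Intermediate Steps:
O = -53 (O = -20 - 33 = -53)
m(t) = 55/2 + t/2 (m(t) = 1 - (-53 - t)/2 = 1 + (53/2 + t/2) = 55/2 + t/2)
d = -20108/7313 (d = 20108*(-1/7313) = -20108/7313 ≈ -2.7496)
m(103)/d + 47781/(((U(-1, -5)*(-27))*(-53*(-4)))) = (55/2 + (1/2)*103)/(-20108/7313) + 47781/(((-1*(-27))*(-53*(-4)))) = (55/2 + 103/2)*(-7313/20108) + 47781/((27*212)) = 79*(-7313/20108) + 47781/5724 = -577727/20108 + 47781*(1/5724) = -577727/20108 + 5309/636 = -32585125/1598586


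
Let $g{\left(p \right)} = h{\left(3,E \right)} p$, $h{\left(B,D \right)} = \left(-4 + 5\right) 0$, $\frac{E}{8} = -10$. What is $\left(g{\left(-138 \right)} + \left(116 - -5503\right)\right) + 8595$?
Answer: $14214$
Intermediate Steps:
$E = -80$ ($E = 8 \left(-10\right) = -80$)
$h{\left(B,D \right)} = 0$ ($h{\left(B,D \right)} = 1 \cdot 0 = 0$)
$g{\left(p \right)} = 0$ ($g{\left(p \right)} = 0 p = 0$)
$\left(g{\left(-138 \right)} + \left(116 - -5503\right)\right) + 8595 = \left(0 + \left(116 - -5503\right)\right) + 8595 = \left(0 + \left(116 + 5503\right)\right) + 8595 = \left(0 + 5619\right) + 8595 = 5619 + 8595 = 14214$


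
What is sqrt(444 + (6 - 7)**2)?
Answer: sqrt(445) ≈ 21.095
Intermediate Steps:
sqrt(444 + (6 - 7)**2) = sqrt(444 + (-1)**2) = sqrt(444 + 1) = sqrt(445)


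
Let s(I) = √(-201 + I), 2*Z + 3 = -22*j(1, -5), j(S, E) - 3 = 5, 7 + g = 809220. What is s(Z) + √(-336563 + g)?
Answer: 5*√18906 + I*√1162/2 ≈ 687.5 + 17.044*I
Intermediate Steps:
g = 809213 (g = -7 + 809220 = 809213)
j(S, E) = 8 (j(S, E) = 3 + 5 = 8)
Z = -179/2 (Z = -3/2 + (-22*8)/2 = -3/2 + (½)*(-176) = -3/2 - 88 = -179/2 ≈ -89.500)
s(Z) + √(-336563 + g) = √(-201 - 179/2) + √(-336563 + 809213) = √(-581/2) + √472650 = I*√1162/2 + 5*√18906 = 5*√18906 + I*√1162/2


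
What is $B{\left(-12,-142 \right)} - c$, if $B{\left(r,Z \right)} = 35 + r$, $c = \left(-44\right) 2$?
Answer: $111$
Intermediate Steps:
$c = -88$
$B{\left(-12,-142 \right)} - c = \left(35 - 12\right) - -88 = 23 + 88 = 111$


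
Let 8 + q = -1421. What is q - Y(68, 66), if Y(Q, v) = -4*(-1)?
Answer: -1433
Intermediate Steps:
q = -1429 (q = -8 - 1421 = -1429)
Y(Q, v) = 4
q - Y(68, 66) = -1429 - 1*4 = -1429 - 4 = -1433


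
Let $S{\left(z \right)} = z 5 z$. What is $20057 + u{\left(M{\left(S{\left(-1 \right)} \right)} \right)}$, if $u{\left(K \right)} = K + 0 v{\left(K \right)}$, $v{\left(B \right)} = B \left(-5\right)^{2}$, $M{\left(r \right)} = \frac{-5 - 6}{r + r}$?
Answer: $\frac{200559}{10} \approx 20056.0$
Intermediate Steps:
$S{\left(z \right)} = 5 z^{2}$ ($S{\left(z \right)} = 5 z z = 5 z^{2}$)
$M{\left(r \right)} = - \frac{11}{2 r}$
$v{\left(B \right)} = 25 B$ ($v{\left(B \right)} = B 25 = 25 B$)
$u{\left(K \right)} = K$ ($u{\left(K \right)} = K + 0 \cdot 25 K = K + 0 = K$)
$20057 + u{\left(M{\left(S{\left(-1 \right)} \right)} \right)} = 20057 - \frac{11}{2 \cdot 5 \left(-1\right)^{2}} = 20057 - \frac{11}{2 \cdot 5 \cdot 1} = 20057 - \frac{11}{2 \cdot 5} = 20057 - \frac{11}{10} = \frac{200559}{10}$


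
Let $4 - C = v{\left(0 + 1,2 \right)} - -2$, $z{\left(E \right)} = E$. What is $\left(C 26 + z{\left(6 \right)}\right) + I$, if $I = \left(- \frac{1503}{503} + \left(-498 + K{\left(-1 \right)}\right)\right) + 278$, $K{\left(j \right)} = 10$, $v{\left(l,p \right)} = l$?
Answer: $- \frac{91037}{503} \approx -180.99$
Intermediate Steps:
$C = 1$ ($C = 4 - \left(\left(0 + 1\right) - -2\right) = 4 - \left(1 + 2\right) = 4 - 3 = 1$)
$I = - \frac{107133}{503}$ ($I = \left(- \frac{1503}{503} + \left(-498 + 10\right)\right) + 278 = \left(\left(-1503\right) \frac{1}{503} - 488\right) + 278 = \left(- \frac{1503}{503} - 488\right) + 278 = - \frac{246967}{503} + 278 = - \frac{107133}{503} \approx -212.99$)
$\left(C 26 + z{\left(6 \right)}\right) + I = \left(1 \cdot 26 + 6\right) - \frac{107133}{503} = \left(26 + 6\right) - \frac{107133}{503} = 32 - \frac{107133}{503} = - \frac{91037}{503}$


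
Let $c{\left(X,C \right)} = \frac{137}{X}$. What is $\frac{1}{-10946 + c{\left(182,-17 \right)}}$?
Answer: $- \frac{182}{1992035} \approx -9.1364 \cdot 10^{-5}$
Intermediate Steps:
$\frac{1}{-10946 + c{\left(182,-17 \right)}} = \frac{1}{-10946 + \frac{137}{182}} = \frac{1}{- \frac{1992035}{182}} = - \frac{182}{1992035}$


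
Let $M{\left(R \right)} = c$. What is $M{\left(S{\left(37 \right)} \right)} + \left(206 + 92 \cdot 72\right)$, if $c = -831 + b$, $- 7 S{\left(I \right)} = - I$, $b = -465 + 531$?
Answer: $6065$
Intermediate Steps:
$b = 66$
$S{\left(I \right)} = \frac{I}{7}$ ($S{\left(I \right)} = - \frac{\left(-1\right) I}{7} = \frac{I}{7}$)
$c = -765$ ($c = -831 + 66 = -765$)
$M{\left(R \right)} = -765$
$M{\left(S{\left(37 \right)} \right)} + \left(206 + 92 \cdot 72\right) = -765 + \left(206 + 92 \cdot 72\right) = -765 + \left(206 + 6624\right) = -765 + 6830 = 6065$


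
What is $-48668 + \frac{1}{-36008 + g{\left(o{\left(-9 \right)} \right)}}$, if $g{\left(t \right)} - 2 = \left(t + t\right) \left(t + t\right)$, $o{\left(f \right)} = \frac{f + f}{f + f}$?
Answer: $- \frac{1752145337}{36002} \approx -48668.0$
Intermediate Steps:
$o{\left(f \right)} = 1$ ($o{\left(f \right)} = \frac{2 f}{2 f} = 2 f \frac{1}{2 f} = 1$)
$g{\left(t \right)} = 2 + 4 t^{2}$ ($g{\left(t \right)} = 2 + \left(t + t\right) \left(t + t\right) = 2 + 2 t 2 t = 2 + 4 t^{2}$)
$-48668 + \frac{1}{-36008 + g{\left(o{\left(-9 \right)} \right)}} = -48668 + \frac{1}{-36008 + \left(2 + 4 \cdot 1^{2}\right)} = -48668 + \frac{1}{-36008 + \left(2 + 4 \cdot 1\right)} = -48668 + \frac{1}{-36008 + \left(2 + 4\right)} = -48668 + \frac{1}{-36008 + 6} = -48668 + \frac{1}{-36002} = -48668 - \frac{1}{36002} = - \frac{1752145337}{36002}$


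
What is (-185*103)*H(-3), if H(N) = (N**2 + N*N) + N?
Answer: -285825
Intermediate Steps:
H(N) = N + 2*N**2 (H(N) = (N**2 + N**2) + N = 2*N**2 + N = N + 2*N**2)
(-185*103)*H(-3) = (-185*103)*(-3*(1 + 2*(-3))) = -(-57165)*(1 - 6) = -(-57165)*(-5) = -19055*15 = -285825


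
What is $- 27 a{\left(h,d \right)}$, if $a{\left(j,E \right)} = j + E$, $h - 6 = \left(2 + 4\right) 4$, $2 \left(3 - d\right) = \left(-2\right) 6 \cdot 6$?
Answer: $-1863$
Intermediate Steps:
$d = 39$ ($d = 3 - \frac{\left(-2\right) 6 \cdot 6}{2} = 3 - \frac{\left(-12\right) 6}{2} = 3 - -36 = 3 + 36 = 39$)
$h = 30$ ($h = 6 + \left(2 + 4\right) 4 = 6 + 6 \cdot 4 = 6 + 24 = 30$)
$a{\left(j,E \right)} = E + j$
$- 27 a{\left(h,d \right)} = - 27 \left(39 + 30\right) = \left(-27\right) 69 = -1863$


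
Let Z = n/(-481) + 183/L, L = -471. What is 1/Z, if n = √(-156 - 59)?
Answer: -2215744297/866193816 + 11856169*I*√215/866193816 ≈ -2.558 + 0.2007*I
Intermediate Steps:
n = I*√215 (n = √(-215) = I*√215 ≈ 14.663*I)
Z = -61/157 - I*√215/481 (Z = (I*√215)/(-481) + 183/(-471) = (I*√215)*(-1/481) + 183*(-1/471) = -I*√215/481 - 61/157 = -61/157 - I*√215/481 ≈ -0.38854 - 0.030484*I)
1/Z = 1/(-61/157 - I*√215/481)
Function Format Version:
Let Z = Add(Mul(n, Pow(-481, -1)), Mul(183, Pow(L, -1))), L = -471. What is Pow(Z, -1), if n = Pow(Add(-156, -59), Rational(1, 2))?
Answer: Add(Rational(-2215744297, 866193816), Mul(Rational(11856169, 866193816), I, Pow(215, Rational(1, 2)))) ≈ Add(-2.5580, Mul(0.20070, I))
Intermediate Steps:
n = Mul(I, Pow(215, Rational(1, 2))) (n = Pow(-215, Rational(1, 2)) = Mul(I, Pow(215, Rational(1, 2))) ≈ Mul(14.663, I))
Z = Add(Rational(-61, 157), Mul(Rational(-1, 481), I, Pow(215, Rational(1, 2)))) (Z = Add(Mul(Mul(I, Pow(215, Rational(1, 2))), Pow(-481, -1)), Mul(183, Pow(-471, -1))) = Add(Mul(Mul(I, Pow(215, Rational(1, 2))), Rational(-1, 481)), Mul(183, Rational(-1, 471))) = Add(Mul(Rational(-1, 481), I, Pow(215, Rational(1, 2))), Rational(-61, 157)) = Add(Rational(-61, 157), Mul(Rational(-1, 481), I, Pow(215, Rational(1, 2)))) ≈ Add(-0.38854, Mul(-0.030484, I)))
Pow(Z, -1) = Pow(Add(Rational(-61, 157), Mul(Rational(-1, 481), I, Pow(215, Rational(1, 2)))), -1)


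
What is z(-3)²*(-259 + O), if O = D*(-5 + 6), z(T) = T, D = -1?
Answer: -2340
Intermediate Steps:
O = -1 (O = -(-5 + 6) = -1*1 = -1)
z(-3)²*(-259 + O) = (-3)²*(-259 - 1) = 9*(-260) = -2340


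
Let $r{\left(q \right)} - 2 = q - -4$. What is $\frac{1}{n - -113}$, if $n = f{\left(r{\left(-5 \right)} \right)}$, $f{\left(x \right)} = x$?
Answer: $\frac{1}{114} \approx 0.0087719$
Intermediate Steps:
$r{\left(q \right)} = 6 + q$ ($r{\left(q \right)} = 2 + \left(q - -4\right) = 2 + \left(q + 4\right) = 2 + \left(4 + q\right) = 6 + q$)
$n = 1$ ($n = 6 - 5 = 1$)
$\frac{1}{n - -113} = \frac{1}{1 - -113} = \frac{1}{1 + \left(-48 + 161\right)} = \frac{1}{1 + 113} = \frac{1}{114}$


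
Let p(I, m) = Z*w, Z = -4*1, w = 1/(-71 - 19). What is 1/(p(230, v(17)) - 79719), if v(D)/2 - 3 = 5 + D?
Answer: -45/3587353 ≈ -1.2544e-5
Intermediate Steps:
v(D) = 16 + 2*D (v(D) = 6 + 2*(5 + D) = 6 + (10 + 2*D) = 16 + 2*D)
w = -1/90 (w = 1/(-90) = -1/90 ≈ -0.011111)
Z = -4
p(I, m) = 2/45 (p(I, m) = -4*(-1/90) = 2/45)
1/(p(230, v(17)) - 79719) = 1/(2/45 - 79719) = 1/(-3587353/45) = -45/3587353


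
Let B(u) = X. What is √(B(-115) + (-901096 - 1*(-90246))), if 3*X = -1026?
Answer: 2*I*√202798 ≈ 900.66*I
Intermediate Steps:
X = -342 (X = (⅓)*(-1026) = -342)
B(u) = -342
√(B(-115) + (-901096 - 1*(-90246))) = √(-342 + (-901096 - 1*(-90246))) = √(-342 + (-901096 + 90246)) = √(-342 - 810850) = √(-811192) = 2*I*√202798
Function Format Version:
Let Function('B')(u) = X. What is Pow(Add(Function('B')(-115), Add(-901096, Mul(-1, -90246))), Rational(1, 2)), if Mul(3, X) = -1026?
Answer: Mul(2, I, Pow(202798, Rational(1, 2))) ≈ Mul(900.66, I)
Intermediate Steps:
X = -342 (X = Mul(Rational(1, 3), -1026) = -342)
Function('B')(u) = -342
Pow(Add(Function('B')(-115), Add(-901096, Mul(-1, -90246))), Rational(1, 2)) = Pow(Add(-342, Add(-901096, Mul(-1, -90246))), Rational(1, 2)) = Pow(Add(-342, Add(-901096, 90246)), Rational(1, 2)) = Pow(Add(-342, -810850), Rational(1, 2)) = Pow(-811192, Rational(1, 2)) = Mul(2, I, Pow(202798, Rational(1, 2)))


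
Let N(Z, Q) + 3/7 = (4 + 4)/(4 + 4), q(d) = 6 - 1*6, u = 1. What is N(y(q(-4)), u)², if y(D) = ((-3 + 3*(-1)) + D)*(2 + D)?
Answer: 16/49 ≈ 0.32653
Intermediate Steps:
q(d) = 0 (q(d) = 6 - 6 = 0)
y(D) = (-6 + D)*(2 + D) (y(D) = ((-3 - 3) + D)*(2 + D) = (-6 + D)*(2 + D))
N(Z, Q) = 4/7 (N(Z, Q) = -3/7 + (4 + 4)/(4 + 4) = -3/7 + 8/8 = -3/7 + 8*(⅛) = -3/7 + 1 = 4/7)
N(y(q(-4)), u)² = (4/7)² = 16/49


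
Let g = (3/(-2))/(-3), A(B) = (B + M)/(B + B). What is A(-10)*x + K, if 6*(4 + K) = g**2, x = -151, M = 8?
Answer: -2287/120 ≈ -19.058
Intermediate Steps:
A(B) = (8 + B)/(2*B) (A(B) = (B + 8)/(B + B) = (8 + B)/((2*B)) = (8 + B)*(1/(2*B)) = (8 + B)/(2*B))
g = 1/2 (g = (3*(-1/2))*(-1/3) = -3/2*(-1/3) = 1/2 ≈ 0.50000)
K = -95/24 (K = -4 + (1/2)**2/6 = -4 + (1/6)*(1/4) = -4 + 1/24 = -95/24 ≈ -3.9583)
A(-10)*x + K = ((1/2)*(8 - 10)/(-10))*(-151) - 95/24 = ((1/2)*(-1/10)*(-2))*(-151) - 95/24 = (1/10)*(-151) - 95/24 = -151/10 - 95/24 = -2287/120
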